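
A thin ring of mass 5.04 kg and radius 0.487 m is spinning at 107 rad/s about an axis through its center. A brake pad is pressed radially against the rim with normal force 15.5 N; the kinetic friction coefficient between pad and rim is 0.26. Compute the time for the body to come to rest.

t ≈ 65.2 s

I = MR² = (5.04)(0.487)² = 1.195 kg·m².
Friction force f = μN = (0.26)(15.5) = 4.030 N at the rim; torque magnitude τ = fR = 1.963 N·m, opposing ω.
|α| = τ/I = 1.963/1.195 = 1.642 rad/s² (deceleration).
0 = ω₀ − |α|t ⇒ t = ω₀/|α| = 107/1.642 = 65.17 s.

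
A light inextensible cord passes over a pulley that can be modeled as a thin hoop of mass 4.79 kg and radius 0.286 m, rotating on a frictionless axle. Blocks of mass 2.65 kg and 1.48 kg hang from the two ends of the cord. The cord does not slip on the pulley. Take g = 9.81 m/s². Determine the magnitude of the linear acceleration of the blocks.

I = MR² = (4.79)(0.286)² = 0.3918 kg·m².
Heavier block: m₁g − T₁ = m₁a. Lighter block: T₂ − m₂g = m₂a.
Pulley: (T₁ − T₂)R = Iα = I(a/R), so T₁ − T₂ = (I/R²)a = 1·M_p a = 4.790·a.
Adding the three: (m₁ − m₂)g = (m₁ + m₂ + 4.790)a, so a = (2.65 − 1.48)(9.81)/(2.65 + 1.48 + 4.790) = 1.287 m/s².

a ≈ 1.29 m/s²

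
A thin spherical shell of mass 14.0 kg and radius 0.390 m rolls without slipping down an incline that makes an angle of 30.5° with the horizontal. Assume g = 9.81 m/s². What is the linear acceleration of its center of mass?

Translation along the incline: Mg sinθ − f = Ma.
Rotation about the center: fR = Iα with I = (2/3)MR². No-slip gives a = αR, so f = (I/R²)a = (2/3)M a.
Substituting: Mg sinθ = (1 + 0.6667)Ma, so a = g sinθ/(1 + 0.6667) = (9.81) sin 30.5° / 1.667 = 2.987 m/s².

a ≈ 2.99 m/s²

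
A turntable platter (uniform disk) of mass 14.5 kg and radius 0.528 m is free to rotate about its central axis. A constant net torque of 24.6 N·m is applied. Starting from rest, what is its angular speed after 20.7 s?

I = ½MR² = (1/2)(14.5)(0.528)² = 2.021 kg·m².
α = τ/I = 24.6/2.021 = 12.17 rad/s².
ω = ω₀ + αt = 0 + (12.17)(20.7) = 251.9 rad/s.

ω ≈ 252 rad/s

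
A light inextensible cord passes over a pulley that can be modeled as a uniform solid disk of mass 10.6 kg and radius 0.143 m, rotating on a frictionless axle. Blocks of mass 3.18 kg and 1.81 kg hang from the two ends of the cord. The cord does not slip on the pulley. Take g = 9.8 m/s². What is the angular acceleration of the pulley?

I = ½MR² = (1/2)(10.6)(0.143)² = 0.1084 kg·m².
Heavier block: m₁g − T₁ = m₁a. Lighter block: T₂ − m₂g = m₂a.
Pulley: (T₁ − T₂)R = Iα = I(a/R), so T₁ − T₂ = (I/R²)a = (1/2)M_p a = 5.300·a.
Adding the three: (m₁ − m₂)g = (m₁ + m₂ + 5.300)a, so a = (3.18 − 1.81)(9.8)/(3.18 + 1.81 + 5.300) = 1.305 m/s².
α = a/R = 1.305/0.143 = 9.124 rad/s².

α ≈ 9.12 rad/s²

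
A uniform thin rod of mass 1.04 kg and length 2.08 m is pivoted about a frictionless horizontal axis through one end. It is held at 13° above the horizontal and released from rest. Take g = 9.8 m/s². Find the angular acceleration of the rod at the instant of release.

α ≈ 6.89 rad/s²

About the pivot, I = (1/3)ML² = (1/3)(1.04)(2.08)² = 1.500 kg·m².
The weight acts at the center, a distance L/2 = 1.040 m from the pivot; τ = Mg(L/2) cos 13° = 10.33 N·m.
α = τ/I = 10.33/1.500 = 6.886 rad/s².
(Equivalently α = (3g/(2L)) cos 13° = 6.886 rad/s².)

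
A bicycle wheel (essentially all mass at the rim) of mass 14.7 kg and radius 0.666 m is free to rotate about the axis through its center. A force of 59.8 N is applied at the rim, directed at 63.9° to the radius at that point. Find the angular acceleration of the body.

I = MR² = (14.7)(0.666)² = 6.520 kg·m².
Only the tangential component produces torque: τ = F R sinθ = (59.8)(0.666) sin 63.9° = 35.77 N·m.
From τ = Iα: α = 35.77/6.520 = 5.485 rad/s².

α ≈ 5.49 rad/s²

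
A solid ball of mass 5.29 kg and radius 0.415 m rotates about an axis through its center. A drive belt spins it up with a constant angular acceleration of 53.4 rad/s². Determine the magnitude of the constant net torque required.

τ ≈ 19.5 N·m

I = (2/5)MR² = (2/5)(5.29)(0.415)² = 0.3644 kg·m².
τ = Iα = (0.3644)(53.40) = 19.46 N·m.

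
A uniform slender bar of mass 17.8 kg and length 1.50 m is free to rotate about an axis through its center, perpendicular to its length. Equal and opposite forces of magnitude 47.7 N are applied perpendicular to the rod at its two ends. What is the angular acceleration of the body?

I = (1/12)ML² = (1/12)(17.8)(1.50)² = 3.338 kg·m².
The couple gives τ = F·(L/2) + F·(L/2) = F L = (47.7)(1.50) = 71.55 N·m.
From τ = Iα: α = 71.55/3.338 = 21.44 rad/s².

α ≈ 21.4 rad/s²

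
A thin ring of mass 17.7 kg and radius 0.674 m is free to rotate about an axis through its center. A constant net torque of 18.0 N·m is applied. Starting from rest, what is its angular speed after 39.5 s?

ω ≈ 88.4 rad/s

I = MR² = (17.7)(0.674)² = 8.041 kg·m².
α = τ/I = 18.0/8.041 = 2.239 rad/s².
ω = ω₀ + αt = 0 + (2.239)(39.5) = 88.43 rad/s.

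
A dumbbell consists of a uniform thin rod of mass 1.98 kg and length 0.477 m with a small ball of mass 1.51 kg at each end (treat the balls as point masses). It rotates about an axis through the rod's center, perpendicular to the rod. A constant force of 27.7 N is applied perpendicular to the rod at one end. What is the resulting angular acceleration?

I_rod = (1/12)ML² = (1/12)(1.98)(0.477)² = 0.03754 kg·m².
I_balls = 2·m·(L/2)² = 2(1.51)(0.2385)² = 0.1718 kg·m².
Total I = 0.2093 kg·m².
τ = F·(L/2) = (27.7)(0.238) = 6.606 N·m.
α = τ/I = 6.606/0.2093 = 31.56 rad/s².

α ≈ 31.6 rad/s²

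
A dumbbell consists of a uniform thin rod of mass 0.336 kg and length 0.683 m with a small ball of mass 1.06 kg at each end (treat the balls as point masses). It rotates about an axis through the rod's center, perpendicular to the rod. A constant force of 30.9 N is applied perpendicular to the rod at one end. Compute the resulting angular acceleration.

I_rod = (1/12)ML² = (1/12)(0.336)(0.683)² = 0.01306 kg·m².
I_balls = 2·m·(L/2)² = 2(1.06)(0.3415)² = 0.2472 kg·m².
Total I = 0.2603 kg·m².
τ = F·(L/2) = (30.9)(0.342) = 10.55 N·m.
α = τ/I = 10.55/0.2603 = 40.54 rad/s².

α ≈ 40.5 rad/s²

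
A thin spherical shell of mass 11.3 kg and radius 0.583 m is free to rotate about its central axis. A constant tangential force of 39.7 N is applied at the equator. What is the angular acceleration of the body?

α ≈ 9.04 rad/s²

I = (2/3)MR² = (2/3)(11.3)(0.583)² = 2.560 kg·m².
τ = F R = (39.7)(0.583) = 23.15 N·m.
Newton's second law for rotation, τ = Iα, gives α = τ/I = 23.15/2.560 = 9.039 rad/s².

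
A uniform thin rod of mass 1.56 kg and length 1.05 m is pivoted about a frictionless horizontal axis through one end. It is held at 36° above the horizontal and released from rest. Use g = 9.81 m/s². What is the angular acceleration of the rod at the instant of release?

About the pivot, I = (1/3)ML² = (1/3)(1.56)(1.05)² = 0.5733 kg·m².
The weight acts at the center, a distance L/2 = 0.5250 m from the pivot; τ = Mg(L/2) cos 36° = 6.500 N·m.
α = τ/I = 6.500/0.5733 = 11.34 rad/s².
(Equivalently α = (3g/(2L)) cos 36° = 11.34 rad/s².)

α ≈ 11.3 rad/s²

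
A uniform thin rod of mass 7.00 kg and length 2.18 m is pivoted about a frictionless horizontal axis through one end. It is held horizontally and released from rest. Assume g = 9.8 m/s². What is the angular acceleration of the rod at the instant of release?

α ≈ 6.74 rad/s²

About the pivot, I = (1/3)ML² = (1/3)(7.00)(2.18)² = 11.09 kg·m².
The weight acts at the center, a distance L/2 = 1.090 m from the pivot; τ = Mg(L/2) = 74.77 N·m.
α = τ/I = 74.77/11.09 = 6.743 rad/s².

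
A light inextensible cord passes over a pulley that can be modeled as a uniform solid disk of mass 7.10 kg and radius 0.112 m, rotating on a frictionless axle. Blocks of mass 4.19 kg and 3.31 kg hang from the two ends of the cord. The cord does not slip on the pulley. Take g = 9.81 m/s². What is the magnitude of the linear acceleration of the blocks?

a ≈ 0.781 m/s²

I = ½MR² = (1/2)(7.10)(0.112)² = 0.04453 kg·m².
Heavier block: m₁g − T₁ = m₁a. Lighter block: T₂ − m₂g = m₂a.
Pulley: (T₁ − T₂)R = Iα = I(a/R), so T₁ − T₂ = (I/R²)a = (1/2)M_p a = 3.550·a.
Adding the three: (m₁ − m₂)g = (m₁ + m₂ + 3.550)a, so a = (4.19 − 3.31)(9.81)/(4.19 + 3.31 + 3.550) = 0.7812 m/s².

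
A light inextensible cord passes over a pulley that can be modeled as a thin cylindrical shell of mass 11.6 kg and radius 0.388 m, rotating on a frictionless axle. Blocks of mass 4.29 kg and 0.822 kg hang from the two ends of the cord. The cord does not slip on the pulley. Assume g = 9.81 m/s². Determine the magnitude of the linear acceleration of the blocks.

a ≈ 2.04 m/s²

I = MR² = (11.6)(0.388)² = 1.746 kg·m².
Heavier block: m₁g − T₁ = m₁a. Lighter block: T₂ − m₂g = m₂a.
Pulley: (T₁ − T₂)R = Iα = I(a/R), so T₁ − T₂ = (I/R²)a = 1·M_p a = 11.60·a.
Adding the three: (m₁ − m₂)g = (m₁ + m₂ + 11.60)a, so a = (4.29 − 0.822)(9.81)/(4.29 + 0.822 + 11.60) = 2.036 m/s².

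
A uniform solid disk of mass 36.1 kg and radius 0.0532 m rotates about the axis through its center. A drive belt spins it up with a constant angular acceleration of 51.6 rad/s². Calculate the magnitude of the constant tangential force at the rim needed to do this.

F ≈ 49.5 N

I = ½MR² = (1/2)(36.1)(0.0532)² = 0.05109 kg·m².
The required torque is τ = Iα = (0.05109)(51.60) = 2.636 N·m.
A tangential force at the rim gives τ = FR, so F = τ/R = 2.636/0.0532 = 49.55 N.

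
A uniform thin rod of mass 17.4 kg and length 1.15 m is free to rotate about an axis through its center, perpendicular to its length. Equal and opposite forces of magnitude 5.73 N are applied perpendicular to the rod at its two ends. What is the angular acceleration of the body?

I = (1/12)ML² = (1/12)(17.4)(1.15)² = 1.918 kg·m².
The couple gives τ = F·(L/2) + F·(L/2) = F L = (5.73)(1.15) = 6.590 N·m.
Newton's second law for rotation, τ = Iα, gives α = τ/I = 6.590/1.918 = 3.436 rad/s².

α ≈ 3.44 rad/s²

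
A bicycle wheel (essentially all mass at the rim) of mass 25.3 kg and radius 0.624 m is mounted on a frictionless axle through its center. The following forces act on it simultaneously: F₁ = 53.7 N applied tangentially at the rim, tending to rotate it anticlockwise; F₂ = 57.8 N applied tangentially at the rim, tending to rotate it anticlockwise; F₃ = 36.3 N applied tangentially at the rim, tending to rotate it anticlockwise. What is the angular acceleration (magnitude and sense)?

α ≈ 9.36 rad/s², anticlockwise

I = MR² = (25.3)(0.624)² = 9.851 kg·m².
Taking anticlockwise as positive: τ₁ = +(53.7)(0.624) = +33.51 N·m; τ₂ = +(57.8)(0.624) = +36.07 N·m; τ₃ = +(36.3)(0.624) = +22.65 N·m.
Net torque τ = 92.23 N·m.
α = τ/I = 92.23/9.851 = 9.362 rad/s².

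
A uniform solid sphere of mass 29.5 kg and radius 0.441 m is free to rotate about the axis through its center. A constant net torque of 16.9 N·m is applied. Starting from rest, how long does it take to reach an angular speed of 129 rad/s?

I = (2/5)MR² = (2/5)(29.5)(0.441)² = 2.295 kg·m².
α = τ/I = 16.9/2.295 = 7.364 rad/s².
ω = αt ⇒ t = ω/α = 129/7.364 = 17.52 s.

t ≈ 17.5 s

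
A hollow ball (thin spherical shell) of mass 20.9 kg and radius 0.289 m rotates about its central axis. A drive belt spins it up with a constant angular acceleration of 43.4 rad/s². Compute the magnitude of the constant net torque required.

I = (2/3)MR² = (2/3)(20.9)(0.289)² = 1.164 kg·m².
τ = Iα = (1.164)(43.40) = 50.51 N·m.

τ ≈ 50.5 N·m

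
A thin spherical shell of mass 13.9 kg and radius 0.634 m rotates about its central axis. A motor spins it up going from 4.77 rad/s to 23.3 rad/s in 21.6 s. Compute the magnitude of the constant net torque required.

I = (2/3)MR² = (2/3)(13.9)(0.634)² = 3.725 kg·m².
α = Δω/Δt = (23.3 − 4.77)/21.6 = 0.8579 rad/s².
τ = Iα = (3.725)(0.8579) = 3.195 N·m.

τ ≈ 3.20 N·m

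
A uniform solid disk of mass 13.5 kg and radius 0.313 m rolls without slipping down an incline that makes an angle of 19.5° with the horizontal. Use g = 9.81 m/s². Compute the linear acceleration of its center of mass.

Translation along the incline: Mg sinθ − f = Ma.
Rotation about the center: fR = Iα with I = ½MR². No-slip gives a = αR, so f = (I/R²)a = (1/2)M a.
Substituting: Mg sinθ = (1 + 0.5000)Ma, so a = g sinθ/(1 + 0.5000) = (9.81) sin 19.5° / 1.500 = 2.183 m/s².

a ≈ 2.18 m/s²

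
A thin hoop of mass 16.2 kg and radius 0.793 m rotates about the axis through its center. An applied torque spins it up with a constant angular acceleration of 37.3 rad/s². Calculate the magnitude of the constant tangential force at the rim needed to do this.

F ≈ 479 N

I = MR² = (16.2)(0.793)² = 10.19 kg·m².
The required torque is τ = Iα = (10.19)(37.30) = 380.0 N·m.
A tangential force at the rim gives τ = FR, so F = τ/R = 380.0/0.793 = 479.2 N.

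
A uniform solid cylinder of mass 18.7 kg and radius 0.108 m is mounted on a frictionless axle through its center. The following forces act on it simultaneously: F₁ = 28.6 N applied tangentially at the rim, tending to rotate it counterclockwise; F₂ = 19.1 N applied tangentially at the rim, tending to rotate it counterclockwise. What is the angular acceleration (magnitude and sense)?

I = ½MR² = (1/2)(18.7)(0.108)² = 0.1091 kg·m².
Taking counterclockwise as positive: τ₁ = +(28.6)(0.108) = +3.089 N·m; τ₂ = +(19.1)(0.108) = +2.063 N·m.
Net torque τ = 5.152 N·m.
α = τ/I = 5.152/0.1091 = 47.24 rad/s².

α ≈ 47.2 rad/s², counterclockwise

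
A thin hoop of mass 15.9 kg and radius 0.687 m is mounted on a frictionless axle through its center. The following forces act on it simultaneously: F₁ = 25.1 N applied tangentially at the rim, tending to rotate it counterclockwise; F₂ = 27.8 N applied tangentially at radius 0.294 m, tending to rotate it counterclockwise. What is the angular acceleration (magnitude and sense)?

I = MR² = (15.9)(0.687)² = 7.504 kg·m².
Taking counterclockwise as positive: τ₁ = +(25.1)(0.687) = +17.24 N·m; τ₂ = +(27.8)(0.294) = +8.173 N·m.
Net torque τ = 25.42 N·m.
α = τ/I = 25.42/7.504 = 3.387 rad/s².

α ≈ 3.39 rad/s², counterclockwise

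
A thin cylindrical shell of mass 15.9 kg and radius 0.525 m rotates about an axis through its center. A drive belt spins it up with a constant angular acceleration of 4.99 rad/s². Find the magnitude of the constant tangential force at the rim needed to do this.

F ≈ 41.7 N

I = MR² = (15.9)(0.525)² = 4.382 kg·m².
The required torque is τ = Iα = (4.382)(4.990) = 21.87 N·m.
A tangential force at the rim gives τ = FR, so F = τ/R = 21.87/0.525 = 41.65 N.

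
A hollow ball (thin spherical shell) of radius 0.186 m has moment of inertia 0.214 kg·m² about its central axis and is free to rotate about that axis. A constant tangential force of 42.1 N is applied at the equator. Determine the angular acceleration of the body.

α ≈ 36.6 rad/s²

τ = F R = (42.1)(0.186) = 7.831 N·m.
From τ = Iα: α = 7.831/0.2140 = 36.59 rad/s².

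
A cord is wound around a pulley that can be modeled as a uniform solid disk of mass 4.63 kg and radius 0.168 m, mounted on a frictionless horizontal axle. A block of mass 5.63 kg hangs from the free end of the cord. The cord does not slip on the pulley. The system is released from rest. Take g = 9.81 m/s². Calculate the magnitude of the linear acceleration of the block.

a ≈ 6.95 m/s²

I = ½MR² = (1/2)(4.63)(0.168)² = 0.06534 kg·m².
Block: mg − T = ma. Pulley: TR = Iα. No-slip: a = αR, so T = (I/R²)a = 2.315·a.
Then mg = (m + 2.315)a, so a = (5.63)(9.81)/(5.63 + 2.315) = 6.952 m/s².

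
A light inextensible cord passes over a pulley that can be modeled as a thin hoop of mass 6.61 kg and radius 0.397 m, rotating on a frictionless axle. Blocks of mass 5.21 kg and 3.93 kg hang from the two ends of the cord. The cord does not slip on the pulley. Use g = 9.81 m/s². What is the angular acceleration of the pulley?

I = MR² = (6.61)(0.397)² = 1.042 kg·m².
Heavier block: m₁g − T₁ = m₁a. Lighter block: T₂ − m₂g = m₂a.
Pulley: (T₁ − T₂)R = Iα = I(a/R), so T₁ − T₂ = (I/R²)a = 1·M_p a = 6.610·a.
Adding the three: (m₁ − m₂)g = (m₁ + m₂ + 6.610)a, so a = (5.21 − 3.93)(9.81)/(5.21 + 3.93 + 6.610) = 0.7973 m/s².
α = a/R = 0.7973/0.397 = 2.008 rad/s².

α ≈ 2.01 rad/s²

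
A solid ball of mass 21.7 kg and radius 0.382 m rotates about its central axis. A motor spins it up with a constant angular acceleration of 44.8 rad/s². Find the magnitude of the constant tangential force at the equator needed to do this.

F ≈ 149 N

I = (2/5)MR² = (2/5)(21.7)(0.382)² = 1.267 kg·m².
The required torque is τ = Iα = (1.267)(44.80) = 56.74 N·m.
A tangential force at the equator gives τ = FR, so F = τ/R = 56.74/0.382 = 148.5 N.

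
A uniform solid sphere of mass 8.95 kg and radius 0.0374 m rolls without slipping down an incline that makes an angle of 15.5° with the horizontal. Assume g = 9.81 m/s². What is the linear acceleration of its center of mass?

Translation along the incline: Mg sinθ − f = Ma.
Rotation about the center: fR = Iα with I = (2/5)MR². No-slip gives a = αR, so f = (I/R²)a = (2/5)M a.
Substituting: Mg sinθ = (1 + 0.4000)Ma, so a = g sinθ/(1 + 0.4000) = (9.81) sin 15.5° / 1.400 = 1.873 m/s².

a ≈ 1.87 m/s²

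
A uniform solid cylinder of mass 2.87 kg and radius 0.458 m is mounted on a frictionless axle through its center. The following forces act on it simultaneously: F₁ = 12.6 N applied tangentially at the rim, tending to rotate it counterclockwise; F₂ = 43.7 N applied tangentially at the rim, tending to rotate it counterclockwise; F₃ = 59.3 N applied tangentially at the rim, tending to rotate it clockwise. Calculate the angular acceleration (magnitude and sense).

α ≈ 4.56 rad/s², clockwise

I = ½MR² = (1/2)(2.87)(0.458)² = 0.3010 kg·m².
Taking counterclockwise as positive: τ₁ = +(12.6)(0.458) = +5.771 N·m; τ₂ = +(43.7)(0.458) = +20.01 N·m; τ₃ = −(59.3)(0.458) = −27.16 N·m.
Net torque τ = -1.374 N·m.
α = τ/I = -1.374/0.3010 = -4.565 rad/s².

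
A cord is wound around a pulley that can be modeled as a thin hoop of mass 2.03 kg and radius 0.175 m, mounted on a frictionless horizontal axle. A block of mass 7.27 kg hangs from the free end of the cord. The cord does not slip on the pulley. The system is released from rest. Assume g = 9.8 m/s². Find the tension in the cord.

T ≈ 15.6 N

I = MR² = (2.03)(0.175)² = 0.06217 kg·m².
Block: mg − T = ma. Pulley: TR = Iα. No-slip: a = αR, so T = (I/R²)a = 2.030·a.
Then mg = (m + 2.030)a, so a = (7.27)(9.8)/(7.27 + 2.030) = 7.661 m/s².
T = 2.030·a = 15.55 N.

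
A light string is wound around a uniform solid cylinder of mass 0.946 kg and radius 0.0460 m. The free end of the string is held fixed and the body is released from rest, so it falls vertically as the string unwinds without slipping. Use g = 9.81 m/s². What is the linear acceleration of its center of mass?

a ≈ 6.54 m/s²

Translation: Mg − T = Ma. Rotation about the center: TR = Iα with I = ½MR².
With a = αR: T = (I/R²)a = (1/2)M a, so Mg = (1 + 0.5000)Ma.
a = g/(1 + 0.5000) = 9.81/1.500 = 6.540 m/s².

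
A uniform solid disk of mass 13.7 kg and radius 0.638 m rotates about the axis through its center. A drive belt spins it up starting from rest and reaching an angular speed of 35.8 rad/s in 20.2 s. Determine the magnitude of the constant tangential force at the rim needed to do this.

F ≈ 7.75 N

I = ½MR² = (1/2)(13.7)(0.638)² = 2.788 kg·m².
α = Δω/Δt = (35.8 − 0)/20.2 = 1.772 rad/s².
The required torque is τ = Iα = (2.788)(1.772) = 4.942 N·m.
A tangential force at the rim gives τ = FR, so F = τ/R = 4.942/0.638 = 7.745 N.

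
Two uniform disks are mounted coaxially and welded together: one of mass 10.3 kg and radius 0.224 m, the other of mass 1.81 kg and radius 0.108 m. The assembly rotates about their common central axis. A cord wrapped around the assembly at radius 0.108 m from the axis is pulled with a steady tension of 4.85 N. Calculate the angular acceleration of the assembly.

I = ½M₁R₁² + ½M₂R₂² = ½(10.3)(0.224)² + ½(1.81)(0.108)² = 0.2690 kg·m².
τ = F r = (4.85)(0.108) = 0.5238 N·m.
α = τ/I = 0.5238/0.2690 = 1.947 rad/s².

α ≈ 1.95 rad/s²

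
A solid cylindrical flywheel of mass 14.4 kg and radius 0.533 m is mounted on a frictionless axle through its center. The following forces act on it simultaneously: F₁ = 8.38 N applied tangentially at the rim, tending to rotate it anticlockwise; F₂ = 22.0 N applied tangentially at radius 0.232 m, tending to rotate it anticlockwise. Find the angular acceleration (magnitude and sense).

α ≈ 4.68 rad/s², anticlockwise

I = ½MR² = (1/2)(14.4)(0.533)² = 2.045 kg·m².
Taking anticlockwise as positive: τ₁ = +(8.38)(0.533) = +4.467 N·m; τ₂ = +(22.0)(0.232) = +5.104 N·m.
Net torque τ = 9.571 N·m.
α = τ/I = 9.571/2.045 = 4.679 rad/s².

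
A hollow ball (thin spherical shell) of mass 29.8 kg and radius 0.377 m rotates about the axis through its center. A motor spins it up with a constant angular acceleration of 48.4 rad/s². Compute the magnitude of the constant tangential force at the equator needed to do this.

F ≈ 363 N

I = (2/3)MR² = (2/3)(29.8)(0.377)² = 2.824 kg·m².
The required torque is τ = Iα = (2.824)(48.40) = 136.7 N·m.
A tangential force at the equator gives τ = FR, so F = τ/R = 136.7/0.377 = 362.5 N.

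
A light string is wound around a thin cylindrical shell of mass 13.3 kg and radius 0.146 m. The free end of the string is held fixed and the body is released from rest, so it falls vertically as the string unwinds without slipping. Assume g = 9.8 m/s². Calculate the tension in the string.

Translation: Mg − T = Ma. Rotation about the center: TR = Iα with I = MR².
With a = αR: T = (I/R²)a = M a, so Mg = (1 + 1.000)Ma.
a = g/(1 + 1.000) = 9.8/2.000 = 4.900 m/s².
T = 1.000·M·a = (1.000)(13.3)(4.900) = 65.17 N.

T ≈ 65.2 N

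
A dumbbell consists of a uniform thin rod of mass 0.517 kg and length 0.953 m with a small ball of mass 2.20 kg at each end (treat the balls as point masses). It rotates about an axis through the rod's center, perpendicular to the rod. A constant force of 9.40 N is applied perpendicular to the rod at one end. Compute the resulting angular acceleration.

I_rod = (1/12)ML² = (1/12)(0.517)(0.953)² = 0.03913 kg·m².
I_balls = 2·m·(L/2)² = 2(2.20)(0.4765)² = 0.9990 kg·m².
Total I = 1.038 kg·m².
τ = F·(L/2) = (9.40)(0.476) = 4.479 N·m.
α = τ/I = 4.479/1.038 = 4.314 rad/s².

α ≈ 4.31 rad/s²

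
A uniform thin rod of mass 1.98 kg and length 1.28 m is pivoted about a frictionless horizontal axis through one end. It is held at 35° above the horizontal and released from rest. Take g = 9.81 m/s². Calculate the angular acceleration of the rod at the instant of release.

About the pivot, I = (1/3)ML² = (1/3)(1.98)(1.28)² = 1.081 kg·m².
The weight acts at the center, a distance L/2 = 0.6400 m from the pivot; τ = Mg(L/2) cos 35° = 10.18 N·m.
α = τ/I = 10.18/1.081 = 9.417 rad/s².
(Equivalently α = (3g/(2L)) cos 35° = 9.417 rad/s².)

α ≈ 9.42 rad/s²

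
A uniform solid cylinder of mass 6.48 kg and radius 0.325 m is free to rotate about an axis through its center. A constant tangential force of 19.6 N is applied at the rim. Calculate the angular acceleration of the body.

α ≈ 18.6 rad/s²

I = ½MR² = (1/2)(6.48)(0.325)² = 0.3422 kg·m².
τ = F R = (19.6)(0.325) = 6.370 N·m.
From τ = Iα: α = 6.370/0.3422 = 18.61 rad/s².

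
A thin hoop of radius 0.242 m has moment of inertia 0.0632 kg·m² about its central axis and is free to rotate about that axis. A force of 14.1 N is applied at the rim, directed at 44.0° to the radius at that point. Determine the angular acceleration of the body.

Only the tangential component produces torque: τ = F R sinθ = (14.1)(0.242) sin 44.0° = 2.370 N·m.
Newton's second law for rotation, τ = Iα, gives α = τ/I = 2.370/0.06320 = 37.50 rad/s².

α ≈ 37.5 rad/s²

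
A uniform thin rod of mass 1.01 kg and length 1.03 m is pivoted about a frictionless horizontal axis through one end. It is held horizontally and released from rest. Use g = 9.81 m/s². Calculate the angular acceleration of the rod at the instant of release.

α ≈ 14.3 rad/s²

About the pivot, I = (1/3)ML² = (1/3)(1.01)(1.03)² = 0.3572 kg·m².
The weight acts at the center, a distance L/2 = 0.5150 m from the pivot; τ = Mg(L/2) = 5.103 N·m.
α = τ/I = 5.103/0.3572 = 14.29 rad/s².
(Equivalently α = (3g/(2L)) = 14.29 rad/s².)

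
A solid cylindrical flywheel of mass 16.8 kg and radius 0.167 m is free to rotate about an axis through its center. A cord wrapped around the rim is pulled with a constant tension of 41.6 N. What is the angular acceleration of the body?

I = ½MR² = (1/2)(16.8)(0.167)² = 0.2343 kg·m².
τ = F R = (41.6)(0.167) = 6.947 N·m.
From τ = Iα: α = 6.947/0.2343 = 29.65 rad/s².

α ≈ 29.7 rad/s²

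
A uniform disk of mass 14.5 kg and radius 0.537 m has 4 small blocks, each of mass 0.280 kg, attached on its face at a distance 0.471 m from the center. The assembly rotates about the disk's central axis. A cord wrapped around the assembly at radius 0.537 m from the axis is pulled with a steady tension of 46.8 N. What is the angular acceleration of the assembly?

I_disk = ½MR² = ½(14.5)(0.537)² = 2.091 kg·m².
I_blocks = 4·m·r² = 4(0.280)(0.471)² = 0.2485 kg·m².
Total I = 2.339 kg·m².
τ = F r = (46.8)(0.537) = 25.13 N·m.
α = τ/I = 25.13/2.339 = 10.74 rad/s².

α ≈ 10.7 rad/s²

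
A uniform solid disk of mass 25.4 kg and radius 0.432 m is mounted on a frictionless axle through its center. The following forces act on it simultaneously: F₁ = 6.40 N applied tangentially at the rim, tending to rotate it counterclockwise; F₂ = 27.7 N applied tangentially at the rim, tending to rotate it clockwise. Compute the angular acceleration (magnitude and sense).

α ≈ 3.88 rad/s², clockwise

I = ½MR² = (1/2)(25.4)(0.432)² = 2.370 kg·m².
Taking counterclockwise as positive: τ₁ = +(6.40)(0.432) = +2.765 N·m; τ₂ = −(27.7)(0.432) = −11.97 N·m.
Net torque τ = -9.202 N·m.
α = τ/I = -9.202/2.370 = -3.882 rad/s².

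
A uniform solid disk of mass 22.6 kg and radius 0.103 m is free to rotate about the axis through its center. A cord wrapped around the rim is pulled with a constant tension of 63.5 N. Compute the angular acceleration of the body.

I = ½MR² = (1/2)(22.6)(0.103)² = 0.1199 kg·m².
τ = F R = (63.5)(0.103) = 6.540 N·m.
Newton's second law for rotation, τ = Iα, gives α = τ/I = 6.540/0.1199 = 54.56 rad/s².

α ≈ 54.6 rad/s²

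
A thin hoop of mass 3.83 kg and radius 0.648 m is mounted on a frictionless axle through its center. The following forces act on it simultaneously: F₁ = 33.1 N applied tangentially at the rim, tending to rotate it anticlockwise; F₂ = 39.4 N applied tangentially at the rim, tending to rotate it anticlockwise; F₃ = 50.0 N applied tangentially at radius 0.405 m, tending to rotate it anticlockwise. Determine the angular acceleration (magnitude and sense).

α ≈ 41.8 rad/s², anticlockwise

I = MR² = (3.83)(0.648)² = 1.608 kg·m².
Taking anticlockwise as positive: τ₁ = +(33.1)(0.648) = +21.45 N·m; τ₂ = +(39.4)(0.648) = +25.53 N·m; τ₃ = +(50.0)(0.405) = +20.25 N·m.
Net torque τ = 67.23 N·m.
α = τ/I = 67.23/1.608 = 41.80 rad/s².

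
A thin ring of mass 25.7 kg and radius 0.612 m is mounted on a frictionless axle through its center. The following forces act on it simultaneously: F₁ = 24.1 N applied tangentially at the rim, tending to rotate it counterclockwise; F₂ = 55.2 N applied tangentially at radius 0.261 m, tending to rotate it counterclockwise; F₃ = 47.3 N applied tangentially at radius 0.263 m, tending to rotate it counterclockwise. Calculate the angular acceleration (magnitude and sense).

I = MR² = (25.7)(0.612)² = 9.626 kg·m².
Taking counterclockwise as positive: τ₁ = +(24.1)(0.612) = +14.75 N·m; τ₂ = +(55.2)(0.261) = +14.41 N·m; τ₃ = +(47.3)(0.263) = +12.44 N·m.
Net torque τ = 41.60 N·m.
α = τ/I = 41.60/9.626 = 4.321 rad/s².

α ≈ 4.32 rad/s², counterclockwise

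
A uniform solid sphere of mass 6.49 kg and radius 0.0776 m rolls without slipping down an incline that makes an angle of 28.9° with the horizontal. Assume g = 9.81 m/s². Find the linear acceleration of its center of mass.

a ≈ 3.39 m/s²

Translation along the incline: Mg sinθ − f = Ma.
Rotation about the center: fR = Iα with I = (2/5)MR². No-slip gives a = αR, so f = (I/R²)a = (2/5)M a.
Substituting: Mg sinθ = (1 + 0.4000)Ma, so a = g sinθ/(1 + 0.4000) = (9.81) sin 28.9° / 1.400 = 3.386 m/s².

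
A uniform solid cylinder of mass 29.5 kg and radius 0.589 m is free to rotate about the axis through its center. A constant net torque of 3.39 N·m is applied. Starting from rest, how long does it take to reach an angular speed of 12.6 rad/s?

I = ½MR² = (1/2)(29.5)(0.589)² = 5.117 kg·m².
α = τ/I = 3.39/5.117 = 0.6625 rad/s².
ω = αt ⇒ t = ω/α = 12.6/0.6625 = 19.02 s.

t ≈ 19.0 s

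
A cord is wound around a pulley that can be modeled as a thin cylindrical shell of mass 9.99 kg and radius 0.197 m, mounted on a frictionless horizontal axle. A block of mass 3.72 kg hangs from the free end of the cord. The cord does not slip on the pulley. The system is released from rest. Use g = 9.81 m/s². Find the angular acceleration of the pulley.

α ≈ 13.5 rad/s²

I = MR² = (9.99)(0.197)² = 0.3877 kg·m².
Block: mg − T = ma. Pulley: TR = Iα. No-slip: a = αR, so T = (I/R²)a = 9.990·a.
Then mg = (m + 9.990)a, so a = (3.72)(9.81)/(3.72 + 9.990) = 2.662 m/s².
α = a/R = 2.662/0.197 = 13.51 rad/s².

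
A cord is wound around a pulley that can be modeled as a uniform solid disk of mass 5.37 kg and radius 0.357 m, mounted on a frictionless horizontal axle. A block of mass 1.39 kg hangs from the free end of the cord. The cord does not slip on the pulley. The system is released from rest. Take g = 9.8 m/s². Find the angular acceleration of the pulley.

α ≈ 9.36 rad/s²

I = ½MR² = (1/2)(5.37)(0.357)² = 0.3422 kg·m².
Block: mg − T = ma. Pulley: TR = Iα. No-slip: a = αR, so T = (I/R²)a = 2.685·a.
Then mg = (m + 2.685)a, so a = (1.39)(9.8)/(1.39 + 2.685) = 3.343 m/s².
α = a/R = 3.343/0.357 = 9.364 rad/s².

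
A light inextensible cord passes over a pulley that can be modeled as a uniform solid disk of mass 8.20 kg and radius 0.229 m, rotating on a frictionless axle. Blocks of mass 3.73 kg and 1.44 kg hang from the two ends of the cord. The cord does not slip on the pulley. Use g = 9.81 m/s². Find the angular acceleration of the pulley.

I = ½MR² = (1/2)(8.20)(0.229)² = 0.2150 kg·m².
Heavier block: m₁g − T₁ = m₁a. Lighter block: T₂ − m₂g = m₂a.
Pulley: (T₁ − T₂)R = Iα = I(a/R), so T₁ − T₂ = (I/R²)a = (1/2)M_p a = 4.100·a.
Adding the three: (m₁ − m₂)g = (m₁ + m₂ + 4.100)a, so a = (3.73 − 1.44)(9.81)/(3.73 + 1.44 + 4.100) = 2.423 m/s².
α = a/R = 2.423/0.229 = 10.58 rad/s².

α ≈ 10.6 rad/s²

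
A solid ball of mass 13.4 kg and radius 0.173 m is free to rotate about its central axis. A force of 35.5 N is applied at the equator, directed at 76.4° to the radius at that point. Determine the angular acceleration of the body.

I = (2/5)MR² = (2/5)(13.4)(0.173)² = 0.1604 kg·m².
Only the tangential component produces torque: τ = F R sinθ = (35.5)(0.173) sin 76.4° = 5.969 N·m.
From τ = Iα: α = 5.969/0.1604 = 37.21 rad/s².

α ≈ 37.2 rad/s²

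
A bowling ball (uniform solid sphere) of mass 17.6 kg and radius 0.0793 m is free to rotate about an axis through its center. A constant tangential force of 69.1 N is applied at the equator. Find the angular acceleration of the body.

α ≈ 124 rad/s²

I = (2/5)MR² = (2/5)(17.6)(0.0793)² = 0.04427 kg·m².
τ = F R = (69.1)(0.0793) = 5.480 N·m.
From τ = Iα: α = 5.480/0.04427 = 123.8 rad/s².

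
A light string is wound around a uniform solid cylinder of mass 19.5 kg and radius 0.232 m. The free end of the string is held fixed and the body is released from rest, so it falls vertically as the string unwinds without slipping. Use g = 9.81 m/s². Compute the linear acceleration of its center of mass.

Translation: Mg − T = Ma. Rotation about the center: TR = Iα with I = ½MR².
With a = αR: T = (I/R²)a = (1/2)M a, so Mg = (1 + 0.5000)Ma.
a = g/(1 + 0.5000) = 9.81/1.500 = 6.540 m/s².

a ≈ 6.54 m/s²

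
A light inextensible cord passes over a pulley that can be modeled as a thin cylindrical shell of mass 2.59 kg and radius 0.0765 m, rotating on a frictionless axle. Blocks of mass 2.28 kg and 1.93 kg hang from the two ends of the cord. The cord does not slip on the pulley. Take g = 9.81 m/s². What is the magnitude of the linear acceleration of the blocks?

a ≈ 0.505 m/s²

I = MR² = (2.59)(0.0765)² = 0.01516 kg·m².
Heavier block: m₁g − T₁ = m₁a. Lighter block: T₂ − m₂g = m₂a.
Pulley: (T₁ − T₂)R = Iα = I(a/R), so T₁ − T₂ = (I/R²)a = 1·M_p a = 2.590·a.
Adding the three: (m₁ − m₂)g = (m₁ + m₂ + 2.590)a, so a = (2.28 − 1.93)(9.81)/(2.28 + 1.93 + 2.590) = 0.5049 m/s².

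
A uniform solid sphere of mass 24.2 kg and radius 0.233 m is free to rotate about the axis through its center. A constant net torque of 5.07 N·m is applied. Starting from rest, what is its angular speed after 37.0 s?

I = (2/5)MR² = (2/5)(24.2)(0.233)² = 0.5255 kg·m².
α = τ/I = 5.07/0.5255 = 9.648 rad/s².
ω = ω₀ + αt = 0 + (9.648)(37.0) = 357.0 rad/s.

ω ≈ 357 rad/s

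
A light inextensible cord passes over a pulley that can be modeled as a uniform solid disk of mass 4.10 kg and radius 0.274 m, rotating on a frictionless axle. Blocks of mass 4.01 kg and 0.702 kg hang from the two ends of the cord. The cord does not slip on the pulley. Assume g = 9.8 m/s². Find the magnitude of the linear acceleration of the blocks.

a ≈ 4.79 m/s²

I = ½MR² = (1/2)(4.10)(0.274)² = 0.1539 kg·m².
Heavier block: m₁g − T₁ = m₁a. Lighter block: T₂ − m₂g = m₂a.
Pulley: (T₁ − T₂)R = Iα = I(a/R), so T₁ − T₂ = (I/R²)a = (1/2)M_p a = 2.050·a.
Adding the three: (m₁ − m₂)g = (m₁ + m₂ + 2.050)a, so a = (4.01 − 0.702)(9.8)/(4.01 + 0.702 + 2.050) = 4.794 m/s².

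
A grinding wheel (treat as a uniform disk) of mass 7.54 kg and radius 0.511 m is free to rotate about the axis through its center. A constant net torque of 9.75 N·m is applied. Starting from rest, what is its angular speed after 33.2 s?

ω ≈ 329 rad/s

I = ½MR² = (1/2)(7.54)(0.511)² = 0.9844 kg·m².
α = τ/I = 9.75/0.9844 = 9.904 rad/s².
ω = ω₀ + αt = 0 + (9.904)(33.2) = 328.8 rad/s.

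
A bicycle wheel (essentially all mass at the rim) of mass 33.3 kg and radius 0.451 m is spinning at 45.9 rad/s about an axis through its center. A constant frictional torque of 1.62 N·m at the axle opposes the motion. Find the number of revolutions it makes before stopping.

≈ 701 revolutions

I = MR² = (33.3)(0.451)² = 6.773 kg·m².
The net torque has magnitude 1.62 N·m, opposing ω.
|α| = τ/I = 1.620/6.773 = 0.2392 rad/s² (deceleration).
ω² = ω₀² − 2|α|θ with ω = 0 ⇒ θ = ω₀²/(2|α|) = 4404 rad = 701.0 rev.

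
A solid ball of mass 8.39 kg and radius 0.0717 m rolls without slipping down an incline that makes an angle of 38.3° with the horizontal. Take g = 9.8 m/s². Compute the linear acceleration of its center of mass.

Translation along the incline: Mg sinθ − f = Ma.
Rotation about the center: fR = Iα with I = (2/5)MR². No-slip gives a = αR, so f = (I/R²)a = (2/5)M a.
Substituting: Mg sinθ = (1 + 0.4000)Ma, so a = g sinθ/(1 + 0.4000) = (9.8) sin 38.3° / 1.400 = 4.338 m/s².

a ≈ 4.34 m/s²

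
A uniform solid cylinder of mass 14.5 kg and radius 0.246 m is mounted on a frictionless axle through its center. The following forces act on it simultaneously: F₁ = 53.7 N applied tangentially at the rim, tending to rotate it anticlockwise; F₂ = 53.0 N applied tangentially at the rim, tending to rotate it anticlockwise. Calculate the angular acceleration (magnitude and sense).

α ≈ 59.8 rad/s², anticlockwise

I = ½MR² = (1/2)(14.5)(0.246)² = 0.4387 kg·m².
Taking anticlockwise as positive: τ₁ = +(53.7)(0.246) = +13.21 N·m; τ₂ = +(53.0)(0.246) = +13.04 N·m.
Net torque τ = 26.25 N·m.
α = τ/I = 26.25/0.4387 = 59.83 rad/s².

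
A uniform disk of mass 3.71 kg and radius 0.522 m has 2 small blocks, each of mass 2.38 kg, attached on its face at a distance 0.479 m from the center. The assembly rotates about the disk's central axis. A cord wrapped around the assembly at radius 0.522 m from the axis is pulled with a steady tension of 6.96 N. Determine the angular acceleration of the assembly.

α ≈ 2.27 rad/s²

I_disk = ½MR² = ½(3.71)(0.522)² = 0.5055 kg·m².
I_blocks = 2·m·r² = 2(2.38)(0.479)² = 1.092 kg·m².
Total I = 1.598 kg·m².
τ = F r = (6.96)(0.522) = 3.633 N·m.
α = τ/I = 3.633/1.598 = 2.274 rad/s².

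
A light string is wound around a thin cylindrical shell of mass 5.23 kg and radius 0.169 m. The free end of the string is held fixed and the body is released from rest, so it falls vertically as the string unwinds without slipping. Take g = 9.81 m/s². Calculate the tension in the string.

Translation: Mg − T = Ma. Rotation about the center: TR = Iα with I = MR².
With a = αR: T = (I/R²)a = M a, so Mg = (1 + 1.000)Ma.
a = g/(1 + 1.000) = 9.81/2.000 = 4.905 m/s².
T = 1.000·M·a = (1.000)(5.23)(4.905) = 25.65 N.

T ≈ 25.7 N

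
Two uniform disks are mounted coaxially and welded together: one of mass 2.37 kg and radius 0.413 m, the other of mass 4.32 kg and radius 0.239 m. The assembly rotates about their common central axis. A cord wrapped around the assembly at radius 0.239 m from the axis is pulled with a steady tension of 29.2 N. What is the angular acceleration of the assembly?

I = ½M₁R₁² + ½M₂R₂² = ½(2.37)(0.413)² + ½(4.32)(0.239)² = 0.3255 kg·m².
τ = F r = (29.2)(0.239) = 6.979 N·m.
α = τ/I = 6.979/0.3255 = 21.44 rad/s².

α ≈ 21.4 rad/s²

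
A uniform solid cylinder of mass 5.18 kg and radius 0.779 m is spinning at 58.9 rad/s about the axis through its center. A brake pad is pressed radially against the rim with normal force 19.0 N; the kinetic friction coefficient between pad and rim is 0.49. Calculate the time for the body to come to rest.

t ≈ 12.8 s

I = ½MR² = (1/2)(5.18)(0.779)² = 1.572 kg·m².
Friction force f = μN = (0.49)(19.0) = 9.310 N at the rim; torque magnitude τ = fR = 7.252 N·m, opposing ω.
|α| = τ/I = 7.252/1.572 = 4.614 rad/s² (deceleration).
0 = ω₀ − |α|t ⇒ t = ω₀/|α| = 58.9/4.614 = 12.76 s.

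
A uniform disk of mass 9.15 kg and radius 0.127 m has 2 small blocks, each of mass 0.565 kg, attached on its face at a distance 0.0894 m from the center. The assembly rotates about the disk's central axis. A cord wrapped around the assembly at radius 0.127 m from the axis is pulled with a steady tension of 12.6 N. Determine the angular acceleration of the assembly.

α ≈ 19.3 rad/s²

I_disk = ½MR² = ½(9.15)(0.127)² = 0.07379 kg·m².
I_blocks = 2·m·r² = 2(0.565)(0.0894)² = 0.009031 kg·m².
Total I = 0.08282 kg·m².
τ = F r = (12.6)(0.127) = 1.600 N·m.
α = τ/I = 1.600/0.08282 = 19.32 rad/s².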